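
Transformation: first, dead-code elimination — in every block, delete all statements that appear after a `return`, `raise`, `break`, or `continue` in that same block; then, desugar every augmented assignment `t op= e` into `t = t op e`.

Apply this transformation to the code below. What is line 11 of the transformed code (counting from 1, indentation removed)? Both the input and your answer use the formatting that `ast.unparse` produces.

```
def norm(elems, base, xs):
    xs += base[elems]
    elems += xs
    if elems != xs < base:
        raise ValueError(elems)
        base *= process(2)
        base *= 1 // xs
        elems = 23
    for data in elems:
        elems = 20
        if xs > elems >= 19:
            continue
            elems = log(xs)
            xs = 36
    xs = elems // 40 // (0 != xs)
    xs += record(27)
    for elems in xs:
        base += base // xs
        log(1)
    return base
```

xs = xs + record(27)

Transformed code:
def norm(elems, base, xs):
    xs = xs + base[elems]
    elems = elems + xs
    if elems != xs < base:
        raise ValueError(elems)
    for data in elems:
        elems = 20
        if xs > elems >= 19:
            continue
    xs = elems // 40 // (0 != xs)
    xs = xs + record(27)
    for elems in xs:
        base = base + base // xs
        log(1)
    return base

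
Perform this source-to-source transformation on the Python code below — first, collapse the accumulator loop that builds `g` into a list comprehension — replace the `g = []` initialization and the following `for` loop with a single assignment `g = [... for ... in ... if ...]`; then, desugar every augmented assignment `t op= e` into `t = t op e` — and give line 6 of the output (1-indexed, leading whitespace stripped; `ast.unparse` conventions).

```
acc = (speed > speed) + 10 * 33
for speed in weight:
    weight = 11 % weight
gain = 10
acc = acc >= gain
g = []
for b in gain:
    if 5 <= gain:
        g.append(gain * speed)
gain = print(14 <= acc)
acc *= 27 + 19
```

g = [gain * speed for b in gain if 5 <= gain]

Transformed code:
acc = (speed > speed) + 10 * 33
for speed in weight:
    weight = 11 % weight
gain = 10
acc = acc >= gain
g = [gain * speed for b in gain if 5 <= gain]
gain = print(14 <= acc)
acc = acc * (27 + 19)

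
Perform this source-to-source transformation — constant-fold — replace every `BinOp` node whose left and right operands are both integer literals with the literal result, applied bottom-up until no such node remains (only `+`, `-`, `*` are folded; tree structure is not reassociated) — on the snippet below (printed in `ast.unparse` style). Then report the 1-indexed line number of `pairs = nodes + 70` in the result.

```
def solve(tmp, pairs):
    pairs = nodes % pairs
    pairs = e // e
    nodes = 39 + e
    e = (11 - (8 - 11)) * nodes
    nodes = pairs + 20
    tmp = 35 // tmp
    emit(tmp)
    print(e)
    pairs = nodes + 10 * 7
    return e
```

10

Transformed code:
def solve(tmp, pairs):
    pairs = nodes % pairs
    pairs = e // e
    nodes = 39 + e
    e = 14 * nodes
    nodes = pairs + 20
    tmp = 35 // tmp
    emit(tmp)
    print(e)
    pairs = nodes + 70
    return e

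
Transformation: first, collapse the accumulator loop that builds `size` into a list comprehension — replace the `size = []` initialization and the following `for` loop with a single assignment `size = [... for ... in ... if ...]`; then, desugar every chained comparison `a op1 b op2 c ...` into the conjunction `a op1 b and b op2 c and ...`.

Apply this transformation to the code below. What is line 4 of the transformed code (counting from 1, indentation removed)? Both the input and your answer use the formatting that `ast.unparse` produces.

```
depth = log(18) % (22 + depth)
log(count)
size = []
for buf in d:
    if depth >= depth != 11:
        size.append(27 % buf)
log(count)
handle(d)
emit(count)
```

Transformed code:
depth = log(18) % (22 + depth)
log(count)
size = [27 % buf for buf in d if depth >= depth and depth != 11]
log(count)
handle(d)
emit(count)

log(count)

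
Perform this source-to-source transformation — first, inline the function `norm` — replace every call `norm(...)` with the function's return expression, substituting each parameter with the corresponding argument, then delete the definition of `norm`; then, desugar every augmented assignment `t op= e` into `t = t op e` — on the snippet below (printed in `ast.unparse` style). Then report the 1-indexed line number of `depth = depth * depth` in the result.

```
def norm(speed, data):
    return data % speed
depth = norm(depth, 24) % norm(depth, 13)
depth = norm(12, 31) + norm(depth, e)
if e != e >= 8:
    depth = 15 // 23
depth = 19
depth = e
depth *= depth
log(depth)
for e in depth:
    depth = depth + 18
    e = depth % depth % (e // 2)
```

7

Transformed code:
depth = 24 % depth % (13 % depth)
depth = 31 % 12 + e % depth
if e != e >= 8:
    depth = 15 // 23
depth = 19
depth = e
depth = depth * depth
log(depth)
for e in depth:
    depth = depth + 18
    e = depth % depth % (e // 2)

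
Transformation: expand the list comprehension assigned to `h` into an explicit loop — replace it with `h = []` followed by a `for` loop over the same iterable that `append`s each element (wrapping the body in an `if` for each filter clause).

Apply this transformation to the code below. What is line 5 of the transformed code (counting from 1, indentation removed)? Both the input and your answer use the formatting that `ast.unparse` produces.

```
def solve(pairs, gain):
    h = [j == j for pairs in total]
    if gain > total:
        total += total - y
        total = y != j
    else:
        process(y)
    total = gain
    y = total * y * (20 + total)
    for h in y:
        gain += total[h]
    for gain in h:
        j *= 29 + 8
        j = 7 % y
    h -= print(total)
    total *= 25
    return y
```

Transformed code:
def solve(pairs, gain):
    h = []
    for pairs in total:
        h.append(j == j)
    if gain > total:
        total += total - y
        total = y != j
    else:
        process(y)
    total = gain
    y = total * y * (20 + total)
    for h in y:
        gain += total[h]
    for gain in h:
        j *= 29 + 8
        j = 7 % y
    h -= print(total)
    total *= 25
    return y

if gain > total:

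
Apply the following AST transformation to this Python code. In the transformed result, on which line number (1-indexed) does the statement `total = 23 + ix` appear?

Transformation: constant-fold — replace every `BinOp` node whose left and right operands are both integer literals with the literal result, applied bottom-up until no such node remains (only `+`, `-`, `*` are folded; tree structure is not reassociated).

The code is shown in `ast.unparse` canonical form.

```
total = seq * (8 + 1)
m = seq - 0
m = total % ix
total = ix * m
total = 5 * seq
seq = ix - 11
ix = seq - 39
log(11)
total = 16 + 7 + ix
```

Transformed code:
total = seq * 9
m = seq - 0
m = total % ix
total = ix * m
total = 5 * seq
seq = ix - 11
ix = seq - 39
log(11)
total = 23 + ix

9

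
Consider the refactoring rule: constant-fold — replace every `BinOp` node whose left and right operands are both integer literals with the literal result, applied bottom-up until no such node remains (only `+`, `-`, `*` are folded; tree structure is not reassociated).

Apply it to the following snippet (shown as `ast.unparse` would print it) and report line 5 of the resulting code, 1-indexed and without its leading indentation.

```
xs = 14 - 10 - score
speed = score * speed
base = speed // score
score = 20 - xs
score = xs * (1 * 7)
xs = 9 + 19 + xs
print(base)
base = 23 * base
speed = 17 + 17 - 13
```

Transformed code:
xs = 4 - score
speed = score * speed
base = speed // score
score = 20 - xs
score = xs * 7
xs = 28 + xs
print(base)
base = 23 * base
speed = 21

score = xs * 7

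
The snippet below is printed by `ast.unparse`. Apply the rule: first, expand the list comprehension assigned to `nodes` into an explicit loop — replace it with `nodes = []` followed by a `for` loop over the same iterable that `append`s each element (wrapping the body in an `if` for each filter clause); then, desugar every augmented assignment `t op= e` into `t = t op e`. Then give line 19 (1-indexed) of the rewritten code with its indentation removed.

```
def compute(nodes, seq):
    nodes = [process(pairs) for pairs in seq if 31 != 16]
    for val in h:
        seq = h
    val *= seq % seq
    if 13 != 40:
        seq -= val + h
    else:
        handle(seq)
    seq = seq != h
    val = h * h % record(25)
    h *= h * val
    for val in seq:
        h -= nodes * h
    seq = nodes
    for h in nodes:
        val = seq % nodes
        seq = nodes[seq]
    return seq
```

for h in nodes:

Transformed code:
def compute(nodes, seq):
    nodes = []
    for pairs in seq:
        if 31 != 16:
            nodes.append(process(pairs))
    for val in h:
        seq = h
    val = val * (seq % seq)
    if 13 != 40:
        seq = seq - (val + h)
    else:
        handle(seq)
    seq = seq != h
    val = h * h % record(25)
    h = h * (h * val)
    for val in seq:
        h = h - nodes * h
    seq = nodes
    for h in nodes:
        val = seq % nodes
        seq = nodes[seq]
    return seq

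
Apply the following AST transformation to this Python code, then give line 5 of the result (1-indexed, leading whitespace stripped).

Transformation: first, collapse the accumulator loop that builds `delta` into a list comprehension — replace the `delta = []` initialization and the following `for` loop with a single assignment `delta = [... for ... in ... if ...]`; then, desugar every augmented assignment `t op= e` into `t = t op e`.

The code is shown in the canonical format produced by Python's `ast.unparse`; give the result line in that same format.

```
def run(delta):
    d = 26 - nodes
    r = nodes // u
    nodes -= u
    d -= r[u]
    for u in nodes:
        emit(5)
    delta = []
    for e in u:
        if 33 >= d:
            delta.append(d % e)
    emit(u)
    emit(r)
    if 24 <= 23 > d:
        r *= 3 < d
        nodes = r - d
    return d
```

d = d - r[u]

Transformed code:
def run(delta):
    d = 26 - nodes
    r = nodes // u
    nodes = nodes - u
    d = d - r[u]
    for u in nodes:
        emit(5)
    delta = [d % e for e in u if 33 >= d]
    emit(u)
    emit(r)
    if 24 <= 23 > d:
        r = r * (3 < d)
        nodes = r - d
    return d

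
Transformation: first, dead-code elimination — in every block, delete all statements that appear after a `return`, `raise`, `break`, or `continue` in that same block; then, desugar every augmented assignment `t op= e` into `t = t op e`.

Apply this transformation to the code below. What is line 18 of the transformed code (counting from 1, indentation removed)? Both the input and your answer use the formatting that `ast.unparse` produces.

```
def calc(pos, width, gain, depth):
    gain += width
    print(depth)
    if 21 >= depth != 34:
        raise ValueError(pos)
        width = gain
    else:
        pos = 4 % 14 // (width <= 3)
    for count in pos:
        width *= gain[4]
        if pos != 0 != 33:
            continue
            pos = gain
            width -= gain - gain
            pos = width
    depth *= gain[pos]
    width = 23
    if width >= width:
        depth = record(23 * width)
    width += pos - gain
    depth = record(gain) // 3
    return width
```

return width

Transformed code:
def calc(pos, width, gain, depth):
    gain = gain + width
    print(depth)
    if 21 >= depth != 34:
        raise ValueError(pos)
    else:
        pos = 4 % 14 // (width <= 3)
    for count in pos:
        width = width * gain[4]
        if pos != 0 != 33:
            continue
    depth = depth * gain[pos]
    width = 23
    if width >= width:
        depth = record(23 * width)
    width = width + (pos - gain)
    depth = record(gain) // 3
    return width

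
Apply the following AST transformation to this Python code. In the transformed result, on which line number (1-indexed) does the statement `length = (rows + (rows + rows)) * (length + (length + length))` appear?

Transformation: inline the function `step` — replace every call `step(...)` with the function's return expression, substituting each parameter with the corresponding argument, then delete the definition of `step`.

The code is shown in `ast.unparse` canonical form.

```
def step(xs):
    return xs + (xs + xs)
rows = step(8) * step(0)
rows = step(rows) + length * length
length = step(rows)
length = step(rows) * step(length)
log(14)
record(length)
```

4

Transformed code:
rows = (8 + (8 + 8)) * (0 + (0 + 0))
rows = rows + (rows + rows) + length * length
length = rows + (rows + rows)
length = (rows + (rows + rows)) * (length + (length + length))
log(14)
record(length)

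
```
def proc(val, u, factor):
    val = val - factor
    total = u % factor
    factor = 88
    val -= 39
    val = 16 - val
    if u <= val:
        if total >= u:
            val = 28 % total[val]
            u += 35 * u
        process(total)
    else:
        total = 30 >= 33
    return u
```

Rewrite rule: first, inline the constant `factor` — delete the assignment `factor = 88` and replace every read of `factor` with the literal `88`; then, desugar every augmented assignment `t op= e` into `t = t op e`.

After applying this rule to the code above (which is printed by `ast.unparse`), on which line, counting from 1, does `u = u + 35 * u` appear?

9

Transformed code:
def proc(val, u, factor):
    val = val - 88
    total = u % 88
    val = val - 39
    val = 16 - val
    if u <= val:
        if total >= u:
            val = 28 % total[val]
            u = u + 35 * u
        process(total)
    else:
        total = 30 >= 33
    return u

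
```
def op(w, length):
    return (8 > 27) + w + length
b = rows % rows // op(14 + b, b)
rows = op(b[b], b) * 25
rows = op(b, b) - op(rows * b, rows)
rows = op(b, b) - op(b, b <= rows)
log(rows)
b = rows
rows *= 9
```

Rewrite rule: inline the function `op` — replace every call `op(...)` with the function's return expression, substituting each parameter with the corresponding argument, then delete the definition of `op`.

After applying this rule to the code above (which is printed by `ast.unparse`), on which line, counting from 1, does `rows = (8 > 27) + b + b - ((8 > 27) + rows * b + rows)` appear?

Transformed code:
b = rows % rows // ((8 > 27) + (14 + b) + b)
rows = ((8 > 27) + b[b] + b) * 25
rows = (8 > 27) + b + b - ((8 > 27) + rows * b + rows)
rows = (8 > 27) + b + b - ((8 > 27) + b + (b <= rows))
log(rows)
b = rows
rows *= 9

3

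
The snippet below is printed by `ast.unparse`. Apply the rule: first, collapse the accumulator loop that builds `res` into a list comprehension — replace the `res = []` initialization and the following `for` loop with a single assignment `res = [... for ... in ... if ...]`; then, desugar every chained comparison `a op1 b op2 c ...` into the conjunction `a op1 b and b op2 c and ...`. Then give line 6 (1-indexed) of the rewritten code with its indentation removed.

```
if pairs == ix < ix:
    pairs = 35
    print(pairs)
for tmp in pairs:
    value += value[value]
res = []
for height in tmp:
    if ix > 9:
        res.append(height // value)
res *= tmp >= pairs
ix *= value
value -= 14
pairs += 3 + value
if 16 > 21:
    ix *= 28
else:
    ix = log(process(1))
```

res = [height // value for height in tmp if ix > 9]

Transformed code:
if pairs == ix and ix < ix:
    pairs = 35
    print(pairs)
for tmp in pairs:
    value += value[value]
res = [height // value for height in tmp if ix > 9]
res *= tmp >= pairs
ix *= value
value -= 14
pairs += 3 + value
if 16 > 21:
    ix *= 28
else:
    ix = log(process(1))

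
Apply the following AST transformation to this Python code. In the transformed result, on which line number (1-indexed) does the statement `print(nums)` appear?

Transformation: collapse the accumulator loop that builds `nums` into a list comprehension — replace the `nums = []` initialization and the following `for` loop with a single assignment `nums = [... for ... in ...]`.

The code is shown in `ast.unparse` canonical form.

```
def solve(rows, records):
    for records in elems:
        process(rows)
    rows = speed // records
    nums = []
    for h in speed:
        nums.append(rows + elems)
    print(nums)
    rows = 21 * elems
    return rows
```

6

Transformed code:
def solve(rows, records):
    for records in elems:
        process(rows)
    rows = speed // records
    nums = [rows + elems for h in speed]
    print(nums)
    rows = 21 * elems
    return rows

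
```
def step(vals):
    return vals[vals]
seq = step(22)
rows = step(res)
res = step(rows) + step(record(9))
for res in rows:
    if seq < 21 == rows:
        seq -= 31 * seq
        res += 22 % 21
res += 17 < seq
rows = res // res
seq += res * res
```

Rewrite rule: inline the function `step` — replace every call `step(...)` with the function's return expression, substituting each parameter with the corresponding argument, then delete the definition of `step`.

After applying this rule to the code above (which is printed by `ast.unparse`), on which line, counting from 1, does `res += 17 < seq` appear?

Transformed code:
seq = 22[22]
rows = res[res]
res = rows[rows] + record(9)[record(9)]
for res in rows:
    if seq < 21 == rows:
        seq -= 31 * seq
        res += 22 % 21
res += 17 < seq
rows = res // res
seq += res * res

8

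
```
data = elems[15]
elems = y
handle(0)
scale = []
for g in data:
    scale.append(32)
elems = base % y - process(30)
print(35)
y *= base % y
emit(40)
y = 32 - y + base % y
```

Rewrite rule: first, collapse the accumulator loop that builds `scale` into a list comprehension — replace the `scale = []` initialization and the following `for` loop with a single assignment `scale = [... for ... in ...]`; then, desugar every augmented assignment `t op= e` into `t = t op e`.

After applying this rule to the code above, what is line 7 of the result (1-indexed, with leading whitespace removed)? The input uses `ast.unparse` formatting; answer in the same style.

Transformed code:
data = elems[15]
elems = y
handle(0)
scale = [32 for g in data]
elems = base % y - process(30)
print(35)
y = y * (base % y)
emit(40)
y = 32 - y + base % y

y = y * (base % y)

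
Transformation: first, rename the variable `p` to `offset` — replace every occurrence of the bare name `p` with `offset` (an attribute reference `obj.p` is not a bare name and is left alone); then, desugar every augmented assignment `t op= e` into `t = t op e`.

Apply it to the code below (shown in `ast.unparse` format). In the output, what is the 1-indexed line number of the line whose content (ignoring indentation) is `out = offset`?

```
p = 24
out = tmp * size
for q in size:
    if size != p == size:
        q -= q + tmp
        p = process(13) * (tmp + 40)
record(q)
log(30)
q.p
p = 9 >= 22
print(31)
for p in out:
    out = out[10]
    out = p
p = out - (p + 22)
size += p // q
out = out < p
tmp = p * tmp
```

14

Transformed code:
offset = 24
out = tmp * size
for q in size:
    if size != offset == size:
        q = q - (q + tmp)
        offset = process(13) * (tmp + 40)
record(q)
log(30)
q.p
offset = 9 >= 22
print(31)
for offset in out:
    out = out[10]
    out = offset
offset = out - (offset + 22)
size = size + offset // q
out = out < offset
tmp = offset * tmp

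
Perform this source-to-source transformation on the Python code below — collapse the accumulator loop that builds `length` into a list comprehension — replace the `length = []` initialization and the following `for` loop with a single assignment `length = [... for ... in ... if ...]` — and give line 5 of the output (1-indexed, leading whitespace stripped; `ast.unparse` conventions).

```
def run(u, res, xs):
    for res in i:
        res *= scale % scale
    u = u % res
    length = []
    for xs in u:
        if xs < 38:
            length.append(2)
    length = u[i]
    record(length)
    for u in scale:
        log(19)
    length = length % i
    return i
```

Transformed code:
def run(u, res, xs):
    for res in i:
        res *= scale % scale
    u = u % res
    length = [2 for xs in u if xs < 38]
    length = u[i]
    record(length)
    for u in scale:
        log(19)
    length = length % i
    return i

length = [2 for xs in u if xs < 38]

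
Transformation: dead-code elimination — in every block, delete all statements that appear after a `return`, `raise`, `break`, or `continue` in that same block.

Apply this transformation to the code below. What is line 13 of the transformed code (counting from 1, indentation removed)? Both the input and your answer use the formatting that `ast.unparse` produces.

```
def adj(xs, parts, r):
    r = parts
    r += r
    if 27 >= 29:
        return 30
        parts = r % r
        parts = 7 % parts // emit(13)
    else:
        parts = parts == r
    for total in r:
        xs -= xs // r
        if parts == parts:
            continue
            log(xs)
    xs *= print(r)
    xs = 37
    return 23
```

Transformed code:
def adj(xs, parts, r):
    r = parts
    r += r
    if 27 >= 29:
        return 30
    else:
        parts = parts == r
    for total in r:
        xs -= xs // r
        if parts == parts:
            continue
    xs *= print(r)
    xs = 37
    return 23

xs = 37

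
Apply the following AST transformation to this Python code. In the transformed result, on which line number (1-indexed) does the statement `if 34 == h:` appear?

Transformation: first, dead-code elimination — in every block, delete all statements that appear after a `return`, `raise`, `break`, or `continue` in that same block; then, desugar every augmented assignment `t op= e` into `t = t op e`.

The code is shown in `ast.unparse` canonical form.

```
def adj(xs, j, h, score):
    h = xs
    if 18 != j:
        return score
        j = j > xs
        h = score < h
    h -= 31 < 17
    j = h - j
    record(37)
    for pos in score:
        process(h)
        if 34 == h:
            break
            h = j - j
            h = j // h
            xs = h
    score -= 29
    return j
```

10

Transformed code:
def adj(xs, j, h, score):
    h = xs
    if 18 != j:
        return score
    h = h - (31 < 17)
    j = h - j
    record(37)
    for pos in score:
        process(h)
        if 34 == h:
            break
    score = score - 29
    return j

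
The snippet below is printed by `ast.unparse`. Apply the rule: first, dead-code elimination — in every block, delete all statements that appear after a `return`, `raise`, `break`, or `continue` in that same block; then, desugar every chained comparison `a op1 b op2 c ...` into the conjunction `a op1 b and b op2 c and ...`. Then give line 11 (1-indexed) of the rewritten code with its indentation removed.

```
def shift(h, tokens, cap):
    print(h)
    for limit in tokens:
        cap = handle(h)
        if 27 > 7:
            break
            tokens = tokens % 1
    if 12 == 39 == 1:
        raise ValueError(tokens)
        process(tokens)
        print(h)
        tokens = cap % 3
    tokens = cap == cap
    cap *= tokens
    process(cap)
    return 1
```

process(cap)

Transformed code:
def shift(h, tokens, cap):
    print(h)
    for limit in tokens:
        cap = handle(h)
        if 27 > 7:
            break
    if 12 == 39 and 39 == 1:
        raise ValueError(tokens)
    tokens = cap == cap
    cap *= tokens
    process(cap)
    return 1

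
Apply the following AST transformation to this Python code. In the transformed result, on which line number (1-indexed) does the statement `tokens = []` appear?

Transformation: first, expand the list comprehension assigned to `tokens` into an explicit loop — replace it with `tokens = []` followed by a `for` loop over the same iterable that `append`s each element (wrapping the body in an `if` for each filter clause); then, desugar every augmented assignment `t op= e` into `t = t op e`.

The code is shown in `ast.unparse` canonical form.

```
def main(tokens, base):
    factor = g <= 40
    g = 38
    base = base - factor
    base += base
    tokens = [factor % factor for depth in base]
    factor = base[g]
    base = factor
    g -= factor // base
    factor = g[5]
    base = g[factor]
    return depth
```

6

Transformed code:
def main(tokens, base):
    factor = g <= 40
    g = 38
    base = base - factor
    base = base + base
    tokens = []
    for depth in base:
        tokens.append(factor % factor)
    factor = base[g]
    base = factor
    g = g - factor // base
    factor = g[5]
    base = g[factor]
    return depth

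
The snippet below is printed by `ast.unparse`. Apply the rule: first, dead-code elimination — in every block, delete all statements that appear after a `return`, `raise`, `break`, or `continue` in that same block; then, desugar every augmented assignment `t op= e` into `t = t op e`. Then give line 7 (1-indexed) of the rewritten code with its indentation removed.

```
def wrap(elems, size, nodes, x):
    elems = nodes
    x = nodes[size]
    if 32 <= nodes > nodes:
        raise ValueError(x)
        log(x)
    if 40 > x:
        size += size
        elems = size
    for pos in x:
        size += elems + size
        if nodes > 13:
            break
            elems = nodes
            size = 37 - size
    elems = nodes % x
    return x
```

size = size + size

Transformed code:
def wrap(elems, size, nodes, x):
    elems = nodes
    x = nodes[size]
    if 32 <= nodes > nodes:
        raise ValueError(x)
    if 40 > x:
        size = size + size
        elems = size
    for pos in x:
        size = size + (elems + size)
        if nodes > 13:
            break
    elems = nodes % x
    return x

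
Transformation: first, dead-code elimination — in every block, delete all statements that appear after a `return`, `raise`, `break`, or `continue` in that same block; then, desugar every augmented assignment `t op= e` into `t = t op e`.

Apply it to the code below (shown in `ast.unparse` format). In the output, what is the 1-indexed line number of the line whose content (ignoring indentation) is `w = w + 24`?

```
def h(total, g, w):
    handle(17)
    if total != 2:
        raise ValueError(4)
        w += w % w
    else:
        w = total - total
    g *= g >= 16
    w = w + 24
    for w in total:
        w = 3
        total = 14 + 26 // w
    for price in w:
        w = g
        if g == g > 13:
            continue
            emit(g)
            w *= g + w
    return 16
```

Transformed code:
def h(total, g, w):
    handle(17)
    if total != 2:
        raise ValueError(4)
    else:
        w = total - total
    g = g * (g >= 16)
    w = w + 24
    for w in total:
        w = 3
        total = 14 + 26 // w
    for price in w:
        w = g
        if g == g > 13:
            continue
    return 16

8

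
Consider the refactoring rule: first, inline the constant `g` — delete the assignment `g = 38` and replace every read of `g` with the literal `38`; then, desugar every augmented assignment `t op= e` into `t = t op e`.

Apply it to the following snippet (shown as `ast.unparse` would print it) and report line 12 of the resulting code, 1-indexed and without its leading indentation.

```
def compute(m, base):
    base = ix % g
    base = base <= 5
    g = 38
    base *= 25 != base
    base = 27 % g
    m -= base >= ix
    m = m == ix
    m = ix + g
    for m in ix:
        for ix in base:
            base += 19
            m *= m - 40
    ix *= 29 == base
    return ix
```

Transformed code:
def compute(m, base):
    base = ix % 38
    base = base <= 5
    base = base * (25 != base)
    base = 27 % 38
    m = m - (base >= ix)
    m = m == ix
    m = ix + 38
    for m in ix:
        for ix in base:
            base = base + 19
            m = m * (m - 40)
    ix = ix * (29 == base)
    return ix

m = m * (m - 40)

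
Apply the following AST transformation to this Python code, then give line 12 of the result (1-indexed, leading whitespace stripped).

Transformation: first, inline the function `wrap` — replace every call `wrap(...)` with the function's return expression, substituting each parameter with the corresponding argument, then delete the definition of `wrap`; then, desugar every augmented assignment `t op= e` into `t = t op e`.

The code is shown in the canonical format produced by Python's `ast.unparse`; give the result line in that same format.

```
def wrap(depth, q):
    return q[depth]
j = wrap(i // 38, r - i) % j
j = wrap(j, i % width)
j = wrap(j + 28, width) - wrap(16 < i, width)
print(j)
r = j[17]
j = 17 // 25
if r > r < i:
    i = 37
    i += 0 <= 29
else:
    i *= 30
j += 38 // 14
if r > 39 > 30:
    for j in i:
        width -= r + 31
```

Transformed code:
j = (r - i)[i // 38] % j
j = (i % width)[j]
j = width[j + 28] - width[16 < i]
print(j)
r = j[17]
j = 17 // 25
if r > r < i:
    i = 37
    i = i + (0 <= 29)
else:
    i = i * 30
j = j + 38 // 14
if r > 39 > 30:
    for j in i:
        width = width - (r + 31)

j = j + 38 // 14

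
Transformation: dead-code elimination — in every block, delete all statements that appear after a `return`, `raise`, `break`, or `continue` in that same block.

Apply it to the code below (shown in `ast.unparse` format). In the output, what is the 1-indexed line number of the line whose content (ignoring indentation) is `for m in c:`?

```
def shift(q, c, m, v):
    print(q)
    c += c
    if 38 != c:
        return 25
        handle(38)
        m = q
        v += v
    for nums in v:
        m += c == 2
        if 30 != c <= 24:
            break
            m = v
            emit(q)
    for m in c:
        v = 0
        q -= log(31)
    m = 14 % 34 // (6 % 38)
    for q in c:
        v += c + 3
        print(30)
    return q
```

Transformed code:
def shift(q, c, m, v):
    print(q)
    c += c
    if 38 != c:
        return 25
    for nums in v:
        m += c == 2
        if 30 != c <= 24:
            break
    for m in c:
        v = 0
        q -= log(31)
    m = 14 % 34 // (6 % 38)
    for q in c:
        v += c + 3
        print(30)
    return q

10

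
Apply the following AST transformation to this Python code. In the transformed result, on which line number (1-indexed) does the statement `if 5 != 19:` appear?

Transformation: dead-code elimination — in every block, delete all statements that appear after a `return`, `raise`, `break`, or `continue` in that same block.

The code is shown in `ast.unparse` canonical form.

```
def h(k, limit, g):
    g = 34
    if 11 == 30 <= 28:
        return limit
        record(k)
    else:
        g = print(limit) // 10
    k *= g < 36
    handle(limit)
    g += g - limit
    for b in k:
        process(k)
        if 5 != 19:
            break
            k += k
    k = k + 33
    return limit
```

Transformed code:
def h(k, limit, g):
    g = 34
    if 11 == 30 <= 28:
        return limit
    else:
        g = print(limit) // 10
    k *= g < 36
    handle(limit)
    g += g - limit
    for b in k:
        process(k)
        if 5 != 19:
            break
    k = k + 33
    return limit

12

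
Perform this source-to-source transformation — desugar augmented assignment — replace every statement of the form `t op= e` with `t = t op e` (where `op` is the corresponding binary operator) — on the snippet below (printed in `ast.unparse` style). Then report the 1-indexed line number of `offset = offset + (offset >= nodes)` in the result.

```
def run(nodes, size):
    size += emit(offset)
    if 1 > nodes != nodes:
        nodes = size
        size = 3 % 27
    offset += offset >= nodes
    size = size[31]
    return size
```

6

Transformed code:
def run(nodes, size):
    size = size + emit(offset)
    if 1 > nodes != nodes:
        nodes = size
        size = 3 % 27
    offset = offset + (offset >= nodes)
    size = size[31]
    return size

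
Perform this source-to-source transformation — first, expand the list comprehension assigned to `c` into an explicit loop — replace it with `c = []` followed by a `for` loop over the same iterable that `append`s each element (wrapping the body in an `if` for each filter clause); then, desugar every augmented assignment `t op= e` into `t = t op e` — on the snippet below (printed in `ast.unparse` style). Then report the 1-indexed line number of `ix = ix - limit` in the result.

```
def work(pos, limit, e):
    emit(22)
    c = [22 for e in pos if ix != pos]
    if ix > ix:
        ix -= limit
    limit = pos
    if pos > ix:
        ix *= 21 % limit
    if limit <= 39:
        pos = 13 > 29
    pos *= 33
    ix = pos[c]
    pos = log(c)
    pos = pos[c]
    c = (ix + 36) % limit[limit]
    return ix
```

8

Transformed code:
def work(pos, limit, e):
    emit(22)
    c = []
    for e in pos:
        if ix != pos:
            c.append(22)
    if ix > ix:
        ix = ix - limit
    limit = pos
    if pos > ix:
        ix = ix * (21 % limit)
    if limit <= 39:
        pos = 13 > 29
    pos = pos * 33
    ix = pos[c]
    pos = log(c)
    pos = pos[c]
    c = (ix + 36) % limit[limit]
    return ix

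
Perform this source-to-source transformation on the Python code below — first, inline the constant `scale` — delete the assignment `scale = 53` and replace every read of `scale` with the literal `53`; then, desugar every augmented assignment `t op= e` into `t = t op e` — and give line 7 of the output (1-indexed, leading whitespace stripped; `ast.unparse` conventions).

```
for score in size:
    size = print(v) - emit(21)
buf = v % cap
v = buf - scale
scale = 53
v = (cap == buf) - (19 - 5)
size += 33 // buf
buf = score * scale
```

buf = score * 53

Transformed code:
for score in size:
    size = print(v) - emit(21)
buf = v % cap
v = buf - 53
v = (cap == buf) - (19 - 5)
size = size + 33 // buf
buf = score * 53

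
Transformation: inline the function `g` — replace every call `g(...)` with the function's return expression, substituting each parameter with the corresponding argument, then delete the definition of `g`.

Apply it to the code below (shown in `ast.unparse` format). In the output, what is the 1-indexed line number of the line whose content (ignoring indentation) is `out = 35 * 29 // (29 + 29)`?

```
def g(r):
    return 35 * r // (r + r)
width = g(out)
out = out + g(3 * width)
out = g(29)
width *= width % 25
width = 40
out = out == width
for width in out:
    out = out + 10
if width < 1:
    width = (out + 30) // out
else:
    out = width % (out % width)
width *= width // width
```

Transformed code:
width = 35 * out // (out + out)
out = out + 35 * (3 * width) // (3 * width + 3 * width)
out = 35 * 29 // (29 + 29)
width *= width % 25
width = 40
out = out == width
for width in out:
    out = out + 10
if width < 1:
    width = (out + 30) // out
else:
    out = width % (out % width)
width *= width // width

3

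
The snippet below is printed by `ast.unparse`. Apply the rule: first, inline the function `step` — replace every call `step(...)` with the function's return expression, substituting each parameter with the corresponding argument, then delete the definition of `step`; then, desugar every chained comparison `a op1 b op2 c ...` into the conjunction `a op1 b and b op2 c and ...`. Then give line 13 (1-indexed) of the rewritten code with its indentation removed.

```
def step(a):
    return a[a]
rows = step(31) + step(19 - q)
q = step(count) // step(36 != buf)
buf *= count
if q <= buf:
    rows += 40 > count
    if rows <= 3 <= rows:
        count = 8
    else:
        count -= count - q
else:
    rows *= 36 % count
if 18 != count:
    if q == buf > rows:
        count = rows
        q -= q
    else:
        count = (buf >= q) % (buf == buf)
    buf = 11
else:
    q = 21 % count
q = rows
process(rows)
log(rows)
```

if q == buf and buf > rows:

Transformed code:
rows = 31[31] + (19 - q)[19 - q]
q = count[count] // (36 != buf)[36 != buf]
buf *= count
if q <= buf:
    rows += 40 > count
    if rows <= 3 and 3 <= rows:
        count = 8
    else:
        count -= count - q
else:
    rows *= 36 % count
if 18 != count:
    if q == buf and buf > rows:
        count = rows
        q -= q
    else:
        count = (buf >= q) % (buf == buf)
    buf = 11
else:
    q = 21 % count
q = rows
process(rows)
log(rows)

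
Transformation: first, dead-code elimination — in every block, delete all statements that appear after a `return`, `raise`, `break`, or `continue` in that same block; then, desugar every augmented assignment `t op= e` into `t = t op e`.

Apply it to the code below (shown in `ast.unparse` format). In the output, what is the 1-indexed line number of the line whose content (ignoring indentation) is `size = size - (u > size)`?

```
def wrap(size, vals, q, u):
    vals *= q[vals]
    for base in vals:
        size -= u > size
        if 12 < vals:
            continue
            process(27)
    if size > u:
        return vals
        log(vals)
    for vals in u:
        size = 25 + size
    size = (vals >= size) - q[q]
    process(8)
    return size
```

4

Transformed code:
def wrap(size, vals, q, u):
    vals = vals * q[vals]
    for base in vals:
        size = size - (u > size)
        if 12 < vals:
            continue
    if size > u:
        return vals
    for vals in u:
        size = 25 + size
    size = (vals >= size) - q[q]
    process(8)
    return size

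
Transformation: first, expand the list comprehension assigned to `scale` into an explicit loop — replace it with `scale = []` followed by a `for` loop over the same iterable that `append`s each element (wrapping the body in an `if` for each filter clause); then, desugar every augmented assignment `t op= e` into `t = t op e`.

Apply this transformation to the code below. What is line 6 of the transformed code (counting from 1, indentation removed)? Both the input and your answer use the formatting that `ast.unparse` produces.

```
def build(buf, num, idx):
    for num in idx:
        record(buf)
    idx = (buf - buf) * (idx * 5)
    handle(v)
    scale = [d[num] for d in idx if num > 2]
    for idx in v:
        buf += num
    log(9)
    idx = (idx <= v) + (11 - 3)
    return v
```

Transformed code:
def build(buf, num, idx):
    for num in idx:
        record(buf)
    idx = (buf - buf) * (idx * 5)
    handle(v)
    scale = []
    for d in idx:
        if num > 2:
            scale.append(d[num])
    for idx in v:
        buf = buf + num
    log(9)
    idx = (idx <= v) + (11 - 3)
    return v

scale = []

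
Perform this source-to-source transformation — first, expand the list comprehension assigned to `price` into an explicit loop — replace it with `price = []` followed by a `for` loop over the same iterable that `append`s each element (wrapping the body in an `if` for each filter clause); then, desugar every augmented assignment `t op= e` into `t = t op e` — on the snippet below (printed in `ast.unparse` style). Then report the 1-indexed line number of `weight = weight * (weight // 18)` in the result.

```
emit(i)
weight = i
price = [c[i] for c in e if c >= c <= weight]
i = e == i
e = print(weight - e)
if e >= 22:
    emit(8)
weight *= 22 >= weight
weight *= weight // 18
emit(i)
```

Transformed code:
emit(i)
weight = i
price = []
for c in e:
    if c >= c <= weight:
        price.append(c[i])
i = e == i
e = print(weight - e)
if e >= 22:
    emit(8)
weight = weight * (22 >= weight)
weight = weight * (weight // 18)
emit(i)

12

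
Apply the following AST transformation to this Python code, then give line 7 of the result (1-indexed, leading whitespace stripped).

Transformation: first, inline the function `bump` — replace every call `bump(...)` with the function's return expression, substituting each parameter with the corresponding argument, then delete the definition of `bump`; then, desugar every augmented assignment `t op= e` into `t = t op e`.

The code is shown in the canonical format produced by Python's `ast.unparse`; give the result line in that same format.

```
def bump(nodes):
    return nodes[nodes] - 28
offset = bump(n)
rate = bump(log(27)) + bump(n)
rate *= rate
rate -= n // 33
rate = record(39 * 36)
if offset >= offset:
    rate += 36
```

rate = rate + 36

Transformed code:
offset = n[n] - 28
rate = log(27)[log(27)] - 28 + (n[n] - 28)
rate = rate * rate
rate = rate - n // 33
rate = record(39 * 36)
if offset >= offset:
    rate = rate + 36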